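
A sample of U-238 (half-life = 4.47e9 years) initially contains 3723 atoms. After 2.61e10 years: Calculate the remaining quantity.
N = N₀(1/2)^(t/t½) = 65.04 atoms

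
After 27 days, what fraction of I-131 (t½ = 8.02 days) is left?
N/N₀ = (1/2)^(t/t½) = 0.09695 = 9.7%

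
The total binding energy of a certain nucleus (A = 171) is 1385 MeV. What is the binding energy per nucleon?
B.E./A = 1385/171 = 8.099 MeV/nucleon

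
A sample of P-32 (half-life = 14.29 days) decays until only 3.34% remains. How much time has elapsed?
t = t½ × log₂(N₀/N) = 70.08 days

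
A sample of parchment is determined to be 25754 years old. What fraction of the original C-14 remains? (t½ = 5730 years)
N/N₀ = (1/2)^(t/t½) = 0.04436 = 4.44%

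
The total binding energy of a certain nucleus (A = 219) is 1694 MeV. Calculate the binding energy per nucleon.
B.E./A = 1694/219 = 7.735 MeV/nucleon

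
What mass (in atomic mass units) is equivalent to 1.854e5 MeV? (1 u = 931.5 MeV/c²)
m = E/c² = 199 u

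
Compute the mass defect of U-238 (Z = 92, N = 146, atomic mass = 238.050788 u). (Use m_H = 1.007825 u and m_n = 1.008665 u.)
Δm = Z·m_H + N·m_n − M = 1.934 u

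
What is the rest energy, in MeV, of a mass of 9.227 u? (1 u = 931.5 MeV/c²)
E = mc² = 8595 MeV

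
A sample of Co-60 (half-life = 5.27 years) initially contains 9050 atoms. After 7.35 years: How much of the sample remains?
N = N₀(1/2)^(t/t½) = 3442 atoms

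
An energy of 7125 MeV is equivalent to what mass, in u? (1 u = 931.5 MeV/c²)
m = E/c² = 7.649 u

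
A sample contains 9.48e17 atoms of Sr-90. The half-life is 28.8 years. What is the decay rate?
A = λN = 2.282e16 decays/year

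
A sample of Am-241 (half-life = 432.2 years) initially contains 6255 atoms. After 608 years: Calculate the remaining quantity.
N = N₀(1/2)^(t/t½) = 2359 atoms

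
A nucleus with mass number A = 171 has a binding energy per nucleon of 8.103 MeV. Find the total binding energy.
B.E. = 8.103 × 171 = 1386 MeV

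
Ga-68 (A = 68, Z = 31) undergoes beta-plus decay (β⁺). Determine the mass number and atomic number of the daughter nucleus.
Daughter: A = 68, Z = 30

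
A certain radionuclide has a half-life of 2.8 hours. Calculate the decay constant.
λ = ln(2)/t½ = 0.2476 hour⁻¹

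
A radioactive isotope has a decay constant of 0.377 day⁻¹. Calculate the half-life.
t½ = ln(2)/λ = 1.839 days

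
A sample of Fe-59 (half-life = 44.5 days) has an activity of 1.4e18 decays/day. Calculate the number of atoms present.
N = A/λ = 8.988e19 atoms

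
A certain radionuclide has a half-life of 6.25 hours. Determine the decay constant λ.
λ = ln(2)/t½ = 0.1109 hour⁻¹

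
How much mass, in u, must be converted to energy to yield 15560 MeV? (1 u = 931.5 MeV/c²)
m = E/c² = 16.7 u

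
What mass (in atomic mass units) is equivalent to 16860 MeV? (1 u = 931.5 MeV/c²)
m = E/c² = 18.1 u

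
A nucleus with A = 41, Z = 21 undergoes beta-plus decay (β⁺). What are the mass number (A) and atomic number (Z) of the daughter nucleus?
Daughter: A = 41, Z = 20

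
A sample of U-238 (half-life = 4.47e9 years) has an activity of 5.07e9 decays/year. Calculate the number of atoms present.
N = A/λ = 3.27e19 atoms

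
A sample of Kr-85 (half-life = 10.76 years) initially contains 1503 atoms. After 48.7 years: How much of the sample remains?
N = N₀(1/2)^(t/t½) = 65.24 atoms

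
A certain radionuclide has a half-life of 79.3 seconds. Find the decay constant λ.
λ = ln(2)/t½ = 0.008741 second⁻¹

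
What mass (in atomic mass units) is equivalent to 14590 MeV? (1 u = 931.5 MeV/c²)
m = E/c² = 15.66 u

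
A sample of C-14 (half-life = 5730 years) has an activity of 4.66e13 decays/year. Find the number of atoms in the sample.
N = A/λ = 3.852e17 atoms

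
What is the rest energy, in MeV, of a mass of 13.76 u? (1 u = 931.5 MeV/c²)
E = mc² = 12820 MeV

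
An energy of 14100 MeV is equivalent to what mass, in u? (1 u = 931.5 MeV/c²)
m = E/c² = 15.14 u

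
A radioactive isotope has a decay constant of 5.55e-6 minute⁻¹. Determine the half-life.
t½ = ln(2)/λ = 1.249e5 minutes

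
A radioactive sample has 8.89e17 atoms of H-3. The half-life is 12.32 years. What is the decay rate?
A = λN = 5.002e16 decays/year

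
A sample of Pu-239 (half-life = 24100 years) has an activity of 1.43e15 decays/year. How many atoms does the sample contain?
N = A/λ = 4.972e19 atoms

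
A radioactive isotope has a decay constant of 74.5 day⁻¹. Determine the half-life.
t½ = ln(2)/λ = 0.009304 days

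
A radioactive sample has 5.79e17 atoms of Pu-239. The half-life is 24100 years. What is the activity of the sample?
A = λN = 1.665e13 decays/year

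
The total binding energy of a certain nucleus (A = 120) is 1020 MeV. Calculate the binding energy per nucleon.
B.E./A = 1020/120 = 8.5 MeV/nucleon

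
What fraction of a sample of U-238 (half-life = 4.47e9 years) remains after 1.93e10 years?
N/N₀ = (1/2)^(t/t½) = 0.05015 = 5.01%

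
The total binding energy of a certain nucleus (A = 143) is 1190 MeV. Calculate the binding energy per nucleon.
B.E./A = 1190/143 = 8.322 MeV/nucleon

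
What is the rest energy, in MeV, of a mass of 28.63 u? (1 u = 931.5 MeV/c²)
E = mc² = 26670 MeV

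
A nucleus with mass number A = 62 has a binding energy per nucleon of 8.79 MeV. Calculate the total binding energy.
B.E. = 8.79 × 62 = 545 MeV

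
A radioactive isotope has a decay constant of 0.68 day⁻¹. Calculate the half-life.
t½ = ln(2)/λ = 1.019 days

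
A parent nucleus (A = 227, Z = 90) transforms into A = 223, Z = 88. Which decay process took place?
ΔA = -4, ΔZ = -2 ⇒ alpha decay (α)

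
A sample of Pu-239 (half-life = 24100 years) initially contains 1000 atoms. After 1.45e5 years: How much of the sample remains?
N = N₀(1/2)^(t/t½) = 15.45 atoms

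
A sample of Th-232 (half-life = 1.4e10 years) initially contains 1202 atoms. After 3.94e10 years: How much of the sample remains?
N = N₀(1/2)^(t/t½) = 170.9 atoms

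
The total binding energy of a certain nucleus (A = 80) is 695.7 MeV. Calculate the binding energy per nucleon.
B.E./A = 695.7/80 = 8.696 MeV/nucleon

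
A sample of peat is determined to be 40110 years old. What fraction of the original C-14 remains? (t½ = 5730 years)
N/N₀ = (1/2)^(t/t½) = 0.007812 = 0.781%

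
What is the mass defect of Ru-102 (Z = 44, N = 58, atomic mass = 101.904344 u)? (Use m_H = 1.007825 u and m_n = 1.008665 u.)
Δm = Z·m_H + N·m_n − M = 0.9425 u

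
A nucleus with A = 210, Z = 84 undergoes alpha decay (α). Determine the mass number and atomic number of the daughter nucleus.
Daughter: A = 206, Z = 82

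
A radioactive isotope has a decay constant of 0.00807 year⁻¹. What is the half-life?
t½ = ln(2)/λ = 85.89 years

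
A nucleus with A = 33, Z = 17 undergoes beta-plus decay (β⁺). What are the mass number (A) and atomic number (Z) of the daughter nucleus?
Daughter: A = 33, Z = 16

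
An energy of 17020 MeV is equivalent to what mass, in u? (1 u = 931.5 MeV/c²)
m = E/c² = 18.27 u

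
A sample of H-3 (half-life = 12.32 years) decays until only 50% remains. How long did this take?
t = t½ × log₂(N₀/N) = 12.32 years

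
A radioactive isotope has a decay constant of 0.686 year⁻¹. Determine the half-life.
t½ = ln(2)/λ = 1.01 years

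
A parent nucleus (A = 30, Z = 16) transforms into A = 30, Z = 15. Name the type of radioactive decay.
ΔA = 0, ΔZ = -1 ⇒ beta-plus decay (β⁺) or electron capture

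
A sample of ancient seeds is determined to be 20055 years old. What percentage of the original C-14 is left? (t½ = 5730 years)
N/N₀ = (1/2)^(t/t½) = 0.08839 = 8.84%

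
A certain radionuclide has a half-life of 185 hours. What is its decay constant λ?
λ = ln(2)/t½ = 0.003747 hour⁻¹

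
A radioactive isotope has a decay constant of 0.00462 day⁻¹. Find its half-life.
t½ = ln(2)/λ = 150 days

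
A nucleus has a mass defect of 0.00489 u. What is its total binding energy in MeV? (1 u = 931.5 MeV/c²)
B.E. = Δm × 931.5 = 4.555 MeV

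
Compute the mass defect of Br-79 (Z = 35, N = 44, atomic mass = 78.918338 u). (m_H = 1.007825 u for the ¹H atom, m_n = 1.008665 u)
Δm = Z·m_H + N·m_n − M = 0.7368 u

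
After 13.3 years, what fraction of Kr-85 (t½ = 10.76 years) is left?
N/N₀ = (1/2)^(t/t½) = 0.4245 = 42.5%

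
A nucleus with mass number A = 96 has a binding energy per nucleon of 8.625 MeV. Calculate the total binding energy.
B.E. = 8.625 × 96 = 828 MeV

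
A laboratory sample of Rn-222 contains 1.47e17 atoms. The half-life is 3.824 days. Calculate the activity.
A = λN = 2.665e16 decays/day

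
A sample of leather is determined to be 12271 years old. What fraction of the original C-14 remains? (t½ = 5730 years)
N/N₀ = (1/2)^(t/t½) = 0.2266 = 22.7%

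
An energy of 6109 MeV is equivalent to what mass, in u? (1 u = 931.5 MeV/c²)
m = E/c² = 6.558 u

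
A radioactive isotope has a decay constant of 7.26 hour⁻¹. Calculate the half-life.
t½ = ln(2)/λ = 0.09547 hours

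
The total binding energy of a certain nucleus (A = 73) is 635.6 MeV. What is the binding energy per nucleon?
B.E./A = 635.6/73 = 8.707 MeV/nucleon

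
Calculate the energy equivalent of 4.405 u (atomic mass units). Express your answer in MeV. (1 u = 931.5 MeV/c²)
E = mc² = 4103 MeV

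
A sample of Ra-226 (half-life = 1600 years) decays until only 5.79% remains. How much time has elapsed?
t = t½ × log₂(N₀/N) = 6576 years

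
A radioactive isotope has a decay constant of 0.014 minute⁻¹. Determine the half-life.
t½ = ln(2)/λ = 49.51 minutes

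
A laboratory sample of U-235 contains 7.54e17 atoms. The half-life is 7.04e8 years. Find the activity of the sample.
A = λN = 7.424e8 decays/year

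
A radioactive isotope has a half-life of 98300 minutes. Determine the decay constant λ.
λ = ln(2)/t½ = 7.051e-6 minute⁻¹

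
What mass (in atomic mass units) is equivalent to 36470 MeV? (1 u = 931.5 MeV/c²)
m = E/c² = 39.15 u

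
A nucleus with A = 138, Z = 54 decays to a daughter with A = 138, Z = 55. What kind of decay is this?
ΔA = 0, ΔZ = +1 ⇒ beta-minus decay (β⁻)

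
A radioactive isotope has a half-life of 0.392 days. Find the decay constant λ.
λ = ln(2)/t½ = 1.768 day⁻¹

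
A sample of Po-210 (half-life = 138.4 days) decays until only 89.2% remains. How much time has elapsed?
t = t½ × log₂(N₀/N) = 22.82 days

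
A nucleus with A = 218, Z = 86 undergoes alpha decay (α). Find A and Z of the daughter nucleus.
Daughter: A = 214, Z = 84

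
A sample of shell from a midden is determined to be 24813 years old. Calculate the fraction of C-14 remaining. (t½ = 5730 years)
N/N₀ = (1/2)^(t/t½) = 0.04971 = 4.97%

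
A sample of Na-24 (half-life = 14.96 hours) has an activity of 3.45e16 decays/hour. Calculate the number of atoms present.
N = A/λ = 7.446e17 atoms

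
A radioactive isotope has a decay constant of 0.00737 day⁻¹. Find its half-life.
t½ = ln(2)/λ = 94.05 days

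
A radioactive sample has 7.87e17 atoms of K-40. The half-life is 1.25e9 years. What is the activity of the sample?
A = λN = 4.364e8 decays/year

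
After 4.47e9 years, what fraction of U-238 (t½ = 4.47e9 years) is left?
N/N₀ = (1/2)^(t/t½) = 0.5 = 50%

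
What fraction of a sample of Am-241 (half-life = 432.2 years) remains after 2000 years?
N/N₀ = (1/2)^(t/t½) = 0.04046 = 4.05%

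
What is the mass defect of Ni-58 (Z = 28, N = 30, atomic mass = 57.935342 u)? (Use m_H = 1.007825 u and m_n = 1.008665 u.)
Δm = Z·m_H + N·m_n − M = 0.5437 u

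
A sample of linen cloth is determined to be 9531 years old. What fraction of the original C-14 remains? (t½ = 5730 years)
N/N₀ = (1/2)^(t/t½) = 0.3157 = 31.6%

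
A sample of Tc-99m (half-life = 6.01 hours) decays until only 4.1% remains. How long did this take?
t = t½ × log₂(N₀/N) = 27.7 hours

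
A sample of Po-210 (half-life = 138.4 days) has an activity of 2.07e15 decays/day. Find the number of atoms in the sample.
N = A/λ = 4.133e17 atoms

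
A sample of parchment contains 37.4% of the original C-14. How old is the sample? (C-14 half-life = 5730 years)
Age = t½ × log₂(1/ratio) = 8130 years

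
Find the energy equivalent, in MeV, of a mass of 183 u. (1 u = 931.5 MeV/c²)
E = mc² = 1.705e5 MeV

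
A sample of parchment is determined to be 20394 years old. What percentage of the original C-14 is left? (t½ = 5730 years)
N/N₀ = (1/2)^(t/t½) = 0.08484 = 8.48%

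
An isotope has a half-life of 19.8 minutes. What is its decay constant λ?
λ = ln(2)/t½ = 0.03501 minute⁻¹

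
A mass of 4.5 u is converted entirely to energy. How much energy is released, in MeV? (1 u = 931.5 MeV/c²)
E = mc² = 4192 MeV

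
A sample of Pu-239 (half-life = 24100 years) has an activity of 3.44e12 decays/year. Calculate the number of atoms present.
N = A/λ = 1.196e17 atoms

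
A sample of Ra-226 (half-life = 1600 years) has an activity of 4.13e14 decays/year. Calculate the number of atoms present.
N = A/λ = 9.533e17 atoms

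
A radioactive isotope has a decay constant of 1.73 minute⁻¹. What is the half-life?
t½ = ln(2)/λ = 0.4007 minutes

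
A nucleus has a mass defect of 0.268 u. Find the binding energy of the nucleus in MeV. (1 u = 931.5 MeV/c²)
B.E. = Δm × 931.5 = 249.6 MeV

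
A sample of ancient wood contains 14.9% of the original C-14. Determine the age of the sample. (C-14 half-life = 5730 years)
Age = t½ × log₂(1/ratio) = 15740 years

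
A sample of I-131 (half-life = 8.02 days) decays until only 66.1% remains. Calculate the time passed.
t = t½ × log₂(N₀/N) = 4.79 days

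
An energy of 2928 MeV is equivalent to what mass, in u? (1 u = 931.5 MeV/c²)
m = E/c² = 3.143 u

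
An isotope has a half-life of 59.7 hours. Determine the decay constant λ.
λ = ln(2)/t½ = 0.01161 hour⁻¹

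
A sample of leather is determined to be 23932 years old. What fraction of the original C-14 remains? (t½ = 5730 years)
N/N₀ = (1/2)^(t/t½) = 0.0553 = 5.53%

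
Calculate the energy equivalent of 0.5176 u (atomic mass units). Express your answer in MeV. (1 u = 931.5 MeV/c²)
E = mc² = 482.1 MeV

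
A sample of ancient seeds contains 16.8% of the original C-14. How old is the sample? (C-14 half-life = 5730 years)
Age = t½ × log₂(1/ratio) = 14750 years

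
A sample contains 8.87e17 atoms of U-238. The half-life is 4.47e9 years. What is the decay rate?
A = λN = 1.375e8 decays/year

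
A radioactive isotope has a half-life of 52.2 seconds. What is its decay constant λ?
λ = ln(2)/t½ = 0.01328 second⁻¹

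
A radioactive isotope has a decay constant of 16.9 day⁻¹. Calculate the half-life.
t½ = ln(2)/λ = 0.04101 days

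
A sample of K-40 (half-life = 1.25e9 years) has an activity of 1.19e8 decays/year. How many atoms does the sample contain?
N = A/λ = 2.146e17 atoms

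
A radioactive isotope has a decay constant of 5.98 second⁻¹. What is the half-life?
t½ = ln(2)/λ = 0.1159 seconds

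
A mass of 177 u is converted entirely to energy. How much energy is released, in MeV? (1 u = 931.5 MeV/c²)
E = mc² = 1.649e5 MeV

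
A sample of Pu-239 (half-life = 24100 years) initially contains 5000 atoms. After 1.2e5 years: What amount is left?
N = N₀(1/2)^(t/t½) = 158.5 atoms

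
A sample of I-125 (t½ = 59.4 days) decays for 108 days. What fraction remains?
N/N₀ = (1/2)^(t/t½) = 0.2836 = 28.4%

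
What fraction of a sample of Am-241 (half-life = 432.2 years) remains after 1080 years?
N/N₀ = (1/2)^(t/t½) = 0.1769 = 17.7%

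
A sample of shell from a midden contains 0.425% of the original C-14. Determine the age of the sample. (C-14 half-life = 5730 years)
Age = t½ × log₂(1/ratio) = 45140 years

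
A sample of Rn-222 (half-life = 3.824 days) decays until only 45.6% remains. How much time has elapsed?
t = t½ × log₂(N₀/N) = 4.332 days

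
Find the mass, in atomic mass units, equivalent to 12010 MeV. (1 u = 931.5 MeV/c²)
m = E/c² = 12.89 u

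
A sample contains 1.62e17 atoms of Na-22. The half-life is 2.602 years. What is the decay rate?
A = λN = 4.316e16 decays/year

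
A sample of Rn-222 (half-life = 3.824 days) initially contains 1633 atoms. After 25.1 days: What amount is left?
N = N₀(1/2)^(t/t½) = 17.26 atoms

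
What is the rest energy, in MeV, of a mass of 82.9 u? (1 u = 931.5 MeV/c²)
E = mc² = 77220 MeV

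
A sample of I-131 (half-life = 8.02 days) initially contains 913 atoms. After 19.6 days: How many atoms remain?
N = N₀(1/2)^(t/t½) = 167.8 atoms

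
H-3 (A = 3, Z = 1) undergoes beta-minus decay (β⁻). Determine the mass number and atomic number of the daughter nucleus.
Daughter: A = 3, Z = 2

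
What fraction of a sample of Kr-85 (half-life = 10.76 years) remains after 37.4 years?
N/N₀ = (1/2)^(t/t½) = 0.08988 = 8.99%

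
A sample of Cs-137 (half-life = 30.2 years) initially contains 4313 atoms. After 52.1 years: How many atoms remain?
N = N₀(1/2)^(t/t½) = 1305 atoms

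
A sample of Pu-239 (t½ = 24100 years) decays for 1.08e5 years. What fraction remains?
N/N₀ = (1/2)^(t/t½) = 0.04477 = 4.48%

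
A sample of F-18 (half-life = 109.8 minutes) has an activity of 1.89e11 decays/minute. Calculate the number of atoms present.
N = A/λ = 2.994e13 atoms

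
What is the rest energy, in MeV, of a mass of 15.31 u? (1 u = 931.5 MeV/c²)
E = mc² = 14260 MeV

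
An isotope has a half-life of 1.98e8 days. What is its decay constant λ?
λ = ln(2)/t½ = 3.501e-9 day⁻¹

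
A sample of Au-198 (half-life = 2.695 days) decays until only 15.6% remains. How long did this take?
t = t½ × log₂(N₀/N) = 7.224 days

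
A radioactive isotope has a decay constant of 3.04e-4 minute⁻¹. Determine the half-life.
t½ = ln(2)/λ = 2280 minutes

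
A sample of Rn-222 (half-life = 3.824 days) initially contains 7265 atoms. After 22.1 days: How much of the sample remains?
N = N₀(1/2)^(t/t½) = 132.3 atoms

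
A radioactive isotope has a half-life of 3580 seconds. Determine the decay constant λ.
λ = ln(2)/t½ = 1.936e-4 second⁻¹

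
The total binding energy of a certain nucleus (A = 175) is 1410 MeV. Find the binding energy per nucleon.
B.E./A = 1410/175 = 8.057 MeV/nucleon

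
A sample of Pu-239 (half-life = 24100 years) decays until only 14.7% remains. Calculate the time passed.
t = t½ × log₂(N₀/N) = 66660 years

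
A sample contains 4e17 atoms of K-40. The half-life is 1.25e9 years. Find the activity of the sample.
A = λN = 2.218e8 decays/year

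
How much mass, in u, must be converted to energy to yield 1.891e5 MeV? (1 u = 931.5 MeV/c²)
m = E/c² = 203 u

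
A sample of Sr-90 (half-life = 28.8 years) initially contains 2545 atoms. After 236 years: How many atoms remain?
N = N₀(1/2)^(t/t½) = 8.688 atoms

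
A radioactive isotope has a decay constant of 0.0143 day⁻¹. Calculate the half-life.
t½ = ln(2)/λ = 48.47 days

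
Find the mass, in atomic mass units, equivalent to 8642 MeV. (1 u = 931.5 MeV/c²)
m = E/c² = 9.278 u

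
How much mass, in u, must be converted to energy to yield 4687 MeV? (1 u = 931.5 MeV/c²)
m = E/c² = 5.032 u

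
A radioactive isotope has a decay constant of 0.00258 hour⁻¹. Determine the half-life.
t½ = ln(2)/λ = 268.7 hours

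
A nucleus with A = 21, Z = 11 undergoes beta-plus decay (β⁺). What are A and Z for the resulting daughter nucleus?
Daughter: A = 21, Z = 10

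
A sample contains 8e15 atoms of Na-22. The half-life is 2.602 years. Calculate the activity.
A = λN = 2.131e15 decays/year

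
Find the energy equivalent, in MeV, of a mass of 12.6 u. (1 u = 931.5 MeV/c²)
E = mc² = 11740 MeV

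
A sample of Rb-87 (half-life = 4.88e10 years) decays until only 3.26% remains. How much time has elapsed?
t = t½ × log₂(N₀/N) = 2.41e11 years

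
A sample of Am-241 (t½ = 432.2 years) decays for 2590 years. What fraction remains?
N/N₀ = (1/2)^(t/t½) = 0.01571 = 1.57%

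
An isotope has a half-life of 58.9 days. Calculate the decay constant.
λ = ln(2)/t½ = 0.01177 day⁻¹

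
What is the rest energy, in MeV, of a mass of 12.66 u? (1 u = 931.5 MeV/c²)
E = mc² = 11790 MeV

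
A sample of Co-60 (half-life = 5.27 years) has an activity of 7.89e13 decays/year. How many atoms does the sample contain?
N = A/λ = 5.999e14 atoms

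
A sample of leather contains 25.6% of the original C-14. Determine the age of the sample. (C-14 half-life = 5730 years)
Age = t½ × log₂(1/ratio) = 11260 years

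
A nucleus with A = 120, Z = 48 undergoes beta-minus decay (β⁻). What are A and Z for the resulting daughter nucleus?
Daughter: A = 120, Z = 49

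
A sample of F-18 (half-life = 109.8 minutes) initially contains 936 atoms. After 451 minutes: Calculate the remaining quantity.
N = N₀(1/2)^(t/t½) = 54.3 atoms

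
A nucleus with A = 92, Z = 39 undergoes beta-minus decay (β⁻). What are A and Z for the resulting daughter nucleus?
Daughter: A = 92, Z = 40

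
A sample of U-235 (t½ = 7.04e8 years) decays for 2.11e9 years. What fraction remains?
N/N₀ = (1/2)^(t/t½) = 0.1252 = 12.5%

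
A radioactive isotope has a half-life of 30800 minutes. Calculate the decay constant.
λ = ln(2)/t½ = 2.25e-5 minute⁻¹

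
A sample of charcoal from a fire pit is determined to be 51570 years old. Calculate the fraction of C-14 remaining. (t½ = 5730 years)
N/N₀ = (1/2)^(t/t½) = 0.001953 = 0.195%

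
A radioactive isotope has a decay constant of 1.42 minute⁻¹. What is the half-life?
t½ = ln(2)/λ = 0.4881 minutes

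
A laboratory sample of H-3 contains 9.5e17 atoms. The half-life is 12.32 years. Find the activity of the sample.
A = λN = 5.345e16 decays/year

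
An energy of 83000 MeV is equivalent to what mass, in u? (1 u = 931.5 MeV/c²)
m = E/c² = 89.1 u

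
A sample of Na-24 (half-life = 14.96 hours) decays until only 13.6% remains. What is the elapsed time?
t = t½ × log₂(N₀/N) = 43.06 hours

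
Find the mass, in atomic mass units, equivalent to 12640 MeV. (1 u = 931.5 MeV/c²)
m = E/c² = 13.57 u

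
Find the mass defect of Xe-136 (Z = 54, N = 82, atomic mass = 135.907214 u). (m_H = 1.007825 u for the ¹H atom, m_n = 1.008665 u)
Δm = Z·m_H + N·m_n − M = 1.226 u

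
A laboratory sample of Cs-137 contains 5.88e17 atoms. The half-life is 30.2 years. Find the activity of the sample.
A = λN = 1.35e16 decays/year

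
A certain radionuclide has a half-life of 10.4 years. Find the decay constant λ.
λ = ln(2)/t½ = 0.06665 year⁻¹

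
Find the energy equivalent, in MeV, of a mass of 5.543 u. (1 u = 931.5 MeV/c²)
E = mc² = 5163 MeV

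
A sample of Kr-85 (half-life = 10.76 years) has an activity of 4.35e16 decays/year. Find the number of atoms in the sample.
N = A/λ = 6.753e17 atoms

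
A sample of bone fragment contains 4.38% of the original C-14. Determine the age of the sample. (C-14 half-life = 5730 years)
Age = t½ × log₂(1/ratio) = 25860 years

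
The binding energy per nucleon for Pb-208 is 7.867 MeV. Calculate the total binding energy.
B.E. = 7.867 × 208 = 1636 MeV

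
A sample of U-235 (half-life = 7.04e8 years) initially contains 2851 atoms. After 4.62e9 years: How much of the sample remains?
N = N₀(1/2)^(t/t½) = 30.16 atoms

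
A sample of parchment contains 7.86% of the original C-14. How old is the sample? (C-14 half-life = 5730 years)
Age = t½ × log₂(1/ratio) = 21030 years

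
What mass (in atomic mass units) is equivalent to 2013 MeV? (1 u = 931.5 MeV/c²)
m = E/c² = 2.161 u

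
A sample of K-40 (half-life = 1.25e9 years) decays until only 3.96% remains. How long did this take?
t = t½ × log₂(N₀/N) = 5.823e9 years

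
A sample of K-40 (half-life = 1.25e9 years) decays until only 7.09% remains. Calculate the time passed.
t = t½ × log₂(N₀/N) = 4.773e9 years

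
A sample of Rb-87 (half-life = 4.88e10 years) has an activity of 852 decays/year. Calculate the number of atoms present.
N = A/λ = 5.998e13 atoms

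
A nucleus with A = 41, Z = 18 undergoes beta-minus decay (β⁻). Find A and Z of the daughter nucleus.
Daughter: A = 41, Z = 19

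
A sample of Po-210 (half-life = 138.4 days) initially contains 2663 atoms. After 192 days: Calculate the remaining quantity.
N = N₀(1/2)^(t/t½) = 1018 atoms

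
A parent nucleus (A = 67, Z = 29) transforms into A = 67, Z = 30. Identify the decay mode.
ΔA = 0, ΔZ = +1 ⇒ beta-minus decay (β⁻)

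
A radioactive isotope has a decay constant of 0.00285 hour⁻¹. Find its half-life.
t½ = ln(2)/λ = 243.2 hours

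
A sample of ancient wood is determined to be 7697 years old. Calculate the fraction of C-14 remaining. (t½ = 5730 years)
N/N₀ = (1/2)^(t/t½) = 0.3941 = 39.4%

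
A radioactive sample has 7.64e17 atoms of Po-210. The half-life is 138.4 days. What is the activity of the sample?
A = λN = 3.826e15 decays/day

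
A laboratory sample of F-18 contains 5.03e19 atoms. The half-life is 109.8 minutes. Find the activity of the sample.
A = λN = 3.175e17 decays/minute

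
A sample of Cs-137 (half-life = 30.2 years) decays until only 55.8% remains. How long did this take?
t = t½ × log₂(N₀/N) = 25.42 years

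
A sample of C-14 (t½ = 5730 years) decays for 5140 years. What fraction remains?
N/N₀ = (1/2)^(t/t½) = 0.537 = 53.7%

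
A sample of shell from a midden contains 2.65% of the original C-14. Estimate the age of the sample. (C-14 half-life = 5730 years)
Age = t½ × log₂(1/ratio) = 30010 years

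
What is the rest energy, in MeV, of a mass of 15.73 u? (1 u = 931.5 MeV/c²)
E = mc² = 14650 MeV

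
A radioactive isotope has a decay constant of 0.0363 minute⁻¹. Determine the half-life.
t½ = ln(2)/λ = 19.09 minutes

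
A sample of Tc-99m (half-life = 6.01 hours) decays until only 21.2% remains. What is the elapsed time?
t = t½ × log₂(N₀/N) = 13.45 hours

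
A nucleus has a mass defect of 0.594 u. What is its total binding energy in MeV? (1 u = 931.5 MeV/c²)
B.E. = Δm × 931.5 = 553.3 MeV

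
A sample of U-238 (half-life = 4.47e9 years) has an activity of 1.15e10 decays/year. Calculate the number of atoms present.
N = A/λ = 7.416e19 atoms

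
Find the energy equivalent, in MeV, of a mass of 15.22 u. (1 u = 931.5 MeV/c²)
E = mc² = 14180 MeV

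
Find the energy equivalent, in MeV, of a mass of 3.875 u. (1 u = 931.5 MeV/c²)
E = mc² = 3610 MeV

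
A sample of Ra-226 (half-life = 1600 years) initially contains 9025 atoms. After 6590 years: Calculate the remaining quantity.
N = N₀(1/2)^(t/t½) = 519.5 atoms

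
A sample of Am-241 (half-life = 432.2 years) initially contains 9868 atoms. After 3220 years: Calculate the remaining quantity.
N = N₀(1/2)^(t/t½) = 56.43 atoms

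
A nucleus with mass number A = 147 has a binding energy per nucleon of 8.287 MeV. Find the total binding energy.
B.E. = 8.287 × 147 = 1218 MeV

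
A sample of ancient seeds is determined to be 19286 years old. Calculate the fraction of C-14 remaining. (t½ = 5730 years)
N/N₀ = (1/2)^(t/t½) = 0.09701 = 9.7%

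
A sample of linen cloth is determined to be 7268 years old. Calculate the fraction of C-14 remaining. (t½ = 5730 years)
N/N₀ = (1/2)^(t/t½) = 0.4151 = 41.5%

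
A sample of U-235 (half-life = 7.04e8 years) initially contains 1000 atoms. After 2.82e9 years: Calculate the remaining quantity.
N = N₀(1/2)^(t/t½) = 62.25 atoms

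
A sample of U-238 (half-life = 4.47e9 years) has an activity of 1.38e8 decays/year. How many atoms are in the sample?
N = A/λ = 8.899e17 atoms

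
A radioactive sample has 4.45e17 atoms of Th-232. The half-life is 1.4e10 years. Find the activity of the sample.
A = λN = 2.203e7 decays/year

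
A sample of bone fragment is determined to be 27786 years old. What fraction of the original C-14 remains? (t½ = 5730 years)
N/N₀ = (1/2)^(t/t½) = 0.03469 = 3.47%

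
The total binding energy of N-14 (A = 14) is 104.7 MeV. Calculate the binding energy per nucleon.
B.E./A = 104.7/14 = 7.479 MeV/nucleon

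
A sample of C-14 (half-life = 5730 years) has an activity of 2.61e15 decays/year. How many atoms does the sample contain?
N = A/λ = 2.158e19 atoms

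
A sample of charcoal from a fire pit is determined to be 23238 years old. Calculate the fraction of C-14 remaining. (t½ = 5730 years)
N/N₀ = (1/2)^(t/t½) = 0.06014 = 6.01%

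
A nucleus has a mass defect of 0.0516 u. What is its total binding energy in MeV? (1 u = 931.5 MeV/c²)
B.E. = Δm × 931.5 = 48.07 MeV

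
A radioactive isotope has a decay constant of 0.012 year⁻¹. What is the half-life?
t½ = ln(2)/λ = 57.76 years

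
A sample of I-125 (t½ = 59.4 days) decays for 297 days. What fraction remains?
N/N₀ = (1/2)^(t/t½) = 0.03125 = 3.12%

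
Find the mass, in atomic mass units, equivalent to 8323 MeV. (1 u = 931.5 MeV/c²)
m = E/c² = 8.935 u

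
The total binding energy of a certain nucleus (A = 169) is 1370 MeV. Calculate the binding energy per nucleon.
B.E./A = 1370/169 = 8.107 MeV/nucleon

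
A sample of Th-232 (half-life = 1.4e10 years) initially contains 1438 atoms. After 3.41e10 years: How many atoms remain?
N = N₀(1/2)^(t/t½) = 265.8 atoms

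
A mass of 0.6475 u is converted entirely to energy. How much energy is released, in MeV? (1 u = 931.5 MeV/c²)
E = mc² = 603.1 MeV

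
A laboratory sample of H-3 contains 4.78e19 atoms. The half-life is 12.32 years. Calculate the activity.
A = λN = 2.689e18 decays/year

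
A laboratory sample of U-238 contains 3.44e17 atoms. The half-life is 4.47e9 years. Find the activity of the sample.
A = λN = 5.334e7 decays/year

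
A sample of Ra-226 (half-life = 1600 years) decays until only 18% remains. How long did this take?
t = t½ × log₂(N₀/N) = 3958 years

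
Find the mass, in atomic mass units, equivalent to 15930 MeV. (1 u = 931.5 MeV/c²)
m = E/c² = 17.1 u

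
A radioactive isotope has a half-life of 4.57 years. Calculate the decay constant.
λ = ln(2)/t½ = 0.1517 year⁻¹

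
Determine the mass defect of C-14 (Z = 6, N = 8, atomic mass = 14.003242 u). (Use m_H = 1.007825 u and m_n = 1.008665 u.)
Δm = Z·m_H + N·m_n − M = 0.113 u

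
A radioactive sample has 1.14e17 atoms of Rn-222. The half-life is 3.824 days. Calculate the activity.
A = λN = 2.066e16 decays/day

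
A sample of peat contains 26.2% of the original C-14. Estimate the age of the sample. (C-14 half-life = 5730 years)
Age = t½ × log₂(1/ratio) = 11070 years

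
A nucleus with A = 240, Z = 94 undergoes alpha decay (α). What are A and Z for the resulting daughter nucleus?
Daughter: A = 236, Z = 92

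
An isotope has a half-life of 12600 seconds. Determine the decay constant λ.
λ = ln(2)/t½ = 5.501e-5 second⁻¹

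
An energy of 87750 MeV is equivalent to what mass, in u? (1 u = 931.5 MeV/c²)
m = E/c² = 94.2 u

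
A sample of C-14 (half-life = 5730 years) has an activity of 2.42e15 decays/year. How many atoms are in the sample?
N = A/λ = 2.001e19 atoms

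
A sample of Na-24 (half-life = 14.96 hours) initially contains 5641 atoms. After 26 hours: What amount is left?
N = N₀(1/2)^(t/t½) = 1691 atoms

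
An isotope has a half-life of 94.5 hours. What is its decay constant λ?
λ = ln(2)/t½ = 0.007335 hour⁻¹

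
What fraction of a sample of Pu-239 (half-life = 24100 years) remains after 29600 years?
N/N₀ = (1/2)^(t/t½) = 0.4268 = 42.7%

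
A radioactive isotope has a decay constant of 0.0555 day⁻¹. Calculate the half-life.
t½ = ln(2)/λ = 12.49 days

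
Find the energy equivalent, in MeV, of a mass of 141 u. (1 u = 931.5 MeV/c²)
E = mc² = 1.313e5 MeV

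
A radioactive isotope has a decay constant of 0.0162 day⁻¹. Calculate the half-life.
t½ = ln(2)/λ = 42.79 days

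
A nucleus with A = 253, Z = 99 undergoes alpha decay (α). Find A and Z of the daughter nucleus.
Daughter: A = 249, Z = 97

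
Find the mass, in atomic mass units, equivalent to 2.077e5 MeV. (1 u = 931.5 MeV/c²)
m = E/c² = 223 u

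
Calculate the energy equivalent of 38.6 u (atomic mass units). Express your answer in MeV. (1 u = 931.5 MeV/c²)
E = mc² = 35960 MeV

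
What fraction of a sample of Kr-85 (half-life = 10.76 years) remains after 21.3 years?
N/N₀ = (1/2)^(t/t½) = 0.2536 = 25.4%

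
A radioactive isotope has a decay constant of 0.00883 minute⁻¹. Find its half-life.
t½ = ln(2)/λ = 78.5 minutes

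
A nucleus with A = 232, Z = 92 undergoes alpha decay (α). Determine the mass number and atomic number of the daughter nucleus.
Daughter: A = 228, Z = 90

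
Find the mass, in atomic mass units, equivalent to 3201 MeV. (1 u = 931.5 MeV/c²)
m = E/c² = 3.436 u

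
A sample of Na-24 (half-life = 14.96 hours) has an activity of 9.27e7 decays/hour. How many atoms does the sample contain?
N = A/λ = 2.001e9 atoms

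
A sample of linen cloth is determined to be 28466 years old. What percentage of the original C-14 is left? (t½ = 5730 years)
N/N₀ = (1/2)^(t/t½) = 0.03195 = 3.2%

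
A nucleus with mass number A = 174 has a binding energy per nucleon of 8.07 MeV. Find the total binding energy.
B.E. = 8.07 × 174 = 1404 MeV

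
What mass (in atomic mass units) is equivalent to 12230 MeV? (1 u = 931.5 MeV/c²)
m = E/c² = 13.13 u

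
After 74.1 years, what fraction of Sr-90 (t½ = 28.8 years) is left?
N/N₀ = (1/2)^(t/t½) = 0.1681 = 16.8%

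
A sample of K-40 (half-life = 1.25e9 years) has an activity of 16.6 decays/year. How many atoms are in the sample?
N = A/λ = 2.994e10 atoms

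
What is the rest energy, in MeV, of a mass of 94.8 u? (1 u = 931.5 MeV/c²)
E = mc² = 88310 MeV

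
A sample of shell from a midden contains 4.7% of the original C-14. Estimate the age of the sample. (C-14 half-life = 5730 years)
Age = t½ × log₂(1/ratio) = 25280 years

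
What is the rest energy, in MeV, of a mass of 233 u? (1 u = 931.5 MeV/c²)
E = mc² = 2.17e5 MeV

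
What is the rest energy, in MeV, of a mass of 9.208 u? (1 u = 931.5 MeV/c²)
E = mc² = 8577 MeV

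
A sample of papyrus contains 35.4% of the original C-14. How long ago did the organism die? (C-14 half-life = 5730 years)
Age = t½ × log₂(1/ratio) = 8585 years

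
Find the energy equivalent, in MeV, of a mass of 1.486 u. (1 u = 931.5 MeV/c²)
E = mc² = 1384 MeV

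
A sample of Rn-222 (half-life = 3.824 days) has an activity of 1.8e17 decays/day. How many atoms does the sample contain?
N = A/λ = 9.93e17 atoms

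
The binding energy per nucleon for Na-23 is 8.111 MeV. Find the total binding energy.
B.E. = 8.111 × 23 = 186.6 MeV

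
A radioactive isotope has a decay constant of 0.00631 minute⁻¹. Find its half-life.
t½ = ln(2)/λ = 109.8 minutes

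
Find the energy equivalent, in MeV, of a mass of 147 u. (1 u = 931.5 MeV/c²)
E = mc² = 1.369e5 MeV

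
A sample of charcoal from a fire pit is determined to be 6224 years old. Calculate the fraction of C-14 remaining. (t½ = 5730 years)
N/N₀ = (1/2)^(t/t½) = 0.471 = 47.1%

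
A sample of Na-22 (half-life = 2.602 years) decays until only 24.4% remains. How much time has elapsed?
t = t½ × log₂(N₀/N) = 5.295 years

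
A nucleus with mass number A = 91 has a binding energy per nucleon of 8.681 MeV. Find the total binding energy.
B.E. = 8.681 × 91 = 790 MeV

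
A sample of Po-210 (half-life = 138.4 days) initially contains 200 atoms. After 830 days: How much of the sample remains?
N = N₀(1/2)^(t/t½) = 3.131 atoms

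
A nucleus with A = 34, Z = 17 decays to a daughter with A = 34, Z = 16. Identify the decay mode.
ΔA = 0, ΔZ = -1 ⇒ beta-plus decay (β⁺) or electron capture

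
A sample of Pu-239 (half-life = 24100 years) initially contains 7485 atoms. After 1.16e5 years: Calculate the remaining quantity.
N = N₀(1/2)^(t/t½) = 266.2 atoms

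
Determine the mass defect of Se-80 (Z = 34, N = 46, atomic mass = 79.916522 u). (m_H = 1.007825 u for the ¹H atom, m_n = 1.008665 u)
Δm = Z·m_H + N·m_n − M = 0.7481 u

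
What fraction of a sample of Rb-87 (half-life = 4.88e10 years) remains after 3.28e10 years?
N/N₀ = (1/2)^(t/t½) = 0.6276 = 62.8%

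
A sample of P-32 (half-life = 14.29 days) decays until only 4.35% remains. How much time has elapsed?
t = t½ × log₂(N₀/N) = 64.63 days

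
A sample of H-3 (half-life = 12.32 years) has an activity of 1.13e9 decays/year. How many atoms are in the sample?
N = A/λ = 2.008e10 atoms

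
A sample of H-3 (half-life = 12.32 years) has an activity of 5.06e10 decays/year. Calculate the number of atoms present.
N = A/λ = 8.994e11 atoms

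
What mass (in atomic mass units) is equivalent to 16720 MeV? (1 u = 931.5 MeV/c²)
m = E/c² = 17.95 u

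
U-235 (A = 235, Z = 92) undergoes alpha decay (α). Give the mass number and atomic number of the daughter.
Daughter: A = 231, Z = 90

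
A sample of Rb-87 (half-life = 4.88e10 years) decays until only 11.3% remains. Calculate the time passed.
t = t½ × log₂(N₀/N) = 1.535e11 years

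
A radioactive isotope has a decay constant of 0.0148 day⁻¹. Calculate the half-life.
t½ = ln(2)/λ = 46.83 days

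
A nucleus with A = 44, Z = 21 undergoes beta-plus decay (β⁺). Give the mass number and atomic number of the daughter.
Daughter: A = 44, Z = 20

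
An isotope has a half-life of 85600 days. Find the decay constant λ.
λ = ln(2)/t½ = 8.098e-6 day⁻¹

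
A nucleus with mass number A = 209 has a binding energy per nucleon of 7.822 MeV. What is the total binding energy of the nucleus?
B.E. = 7.822 × 209 = 1635 MeV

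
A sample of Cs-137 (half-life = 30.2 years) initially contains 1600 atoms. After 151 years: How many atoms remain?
N = N₀(1/2)^(t/t½) = 50 atoms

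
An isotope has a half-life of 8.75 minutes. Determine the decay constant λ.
λ = ln(2)/t½ = 0.07922 minute⁻¹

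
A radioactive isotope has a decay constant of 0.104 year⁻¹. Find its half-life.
t½ = ln(2)/λ = 6.665 years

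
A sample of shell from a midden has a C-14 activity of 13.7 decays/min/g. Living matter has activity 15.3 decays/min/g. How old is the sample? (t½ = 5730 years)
Age = t½ × log₂(A₀/A) = 913.1 years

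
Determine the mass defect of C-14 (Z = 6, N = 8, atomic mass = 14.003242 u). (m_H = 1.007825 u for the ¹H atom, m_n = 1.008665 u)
Δm = Z·m_H + N·m_n − M = 0.113 u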